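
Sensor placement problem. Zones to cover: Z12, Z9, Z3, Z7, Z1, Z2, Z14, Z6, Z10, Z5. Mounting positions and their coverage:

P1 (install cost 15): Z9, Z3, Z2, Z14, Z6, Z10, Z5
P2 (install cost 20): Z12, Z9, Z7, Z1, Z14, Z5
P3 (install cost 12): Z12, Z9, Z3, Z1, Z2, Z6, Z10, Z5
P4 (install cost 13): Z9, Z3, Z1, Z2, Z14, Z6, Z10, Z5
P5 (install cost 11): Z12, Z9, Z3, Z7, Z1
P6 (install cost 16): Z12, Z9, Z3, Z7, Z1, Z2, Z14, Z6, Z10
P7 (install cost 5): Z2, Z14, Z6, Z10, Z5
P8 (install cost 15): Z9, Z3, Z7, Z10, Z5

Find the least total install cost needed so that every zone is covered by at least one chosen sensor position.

16

P5, P7 cover every zone at install cost 11 + 5 = 16.
Any cover uses at least 2 sensor positions; among all covering selections none totals below 16.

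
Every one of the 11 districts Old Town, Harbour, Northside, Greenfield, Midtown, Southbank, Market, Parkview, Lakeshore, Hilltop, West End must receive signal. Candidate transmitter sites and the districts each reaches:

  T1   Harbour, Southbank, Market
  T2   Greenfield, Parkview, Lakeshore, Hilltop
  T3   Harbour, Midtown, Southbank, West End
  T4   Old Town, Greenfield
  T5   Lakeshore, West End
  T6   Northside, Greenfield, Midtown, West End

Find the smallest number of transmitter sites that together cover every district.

4

T1, T2, T4, T6 together cover {Old Town, Harbour, Northside, Greenfield, Midtown, Southbank, Market, Parkview, Lakeshore, Hilltop, West End} — every district.
No 3 of the 6 transmitter sites cover everything (all 20 triples fall short), so 4 is minimum.
Greedy (largest uncovered first) would take T2, T3, T1, T4, T6 — 5 transmitter sites — but 4 suffice.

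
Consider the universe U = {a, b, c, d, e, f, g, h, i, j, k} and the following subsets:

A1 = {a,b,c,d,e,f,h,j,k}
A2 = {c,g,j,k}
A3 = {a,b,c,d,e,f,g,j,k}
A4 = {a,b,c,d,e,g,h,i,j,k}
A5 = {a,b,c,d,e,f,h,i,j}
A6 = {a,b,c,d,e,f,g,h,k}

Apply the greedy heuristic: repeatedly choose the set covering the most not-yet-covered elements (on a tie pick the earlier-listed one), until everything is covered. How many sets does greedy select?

2

Pick 1: A4 covers 10 new elements (a, b, c, d, e, g, h, i, j, k).
Pick 2: A1 covers 1 new elements (f).
Greedy uses 2 sets.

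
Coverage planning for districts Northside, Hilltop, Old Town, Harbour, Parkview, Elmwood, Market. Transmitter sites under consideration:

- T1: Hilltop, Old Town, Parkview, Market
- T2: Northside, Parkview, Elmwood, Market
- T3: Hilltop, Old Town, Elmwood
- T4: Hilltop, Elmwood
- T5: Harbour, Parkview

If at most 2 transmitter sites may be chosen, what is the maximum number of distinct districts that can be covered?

Choosing T1, T2 covers {Northside, Hilltop, Old Town, Parkview, Elmwood, Market} — 6 districts.
No choice of 2 transmitter sites does better; here Harbour is left uncovered.

6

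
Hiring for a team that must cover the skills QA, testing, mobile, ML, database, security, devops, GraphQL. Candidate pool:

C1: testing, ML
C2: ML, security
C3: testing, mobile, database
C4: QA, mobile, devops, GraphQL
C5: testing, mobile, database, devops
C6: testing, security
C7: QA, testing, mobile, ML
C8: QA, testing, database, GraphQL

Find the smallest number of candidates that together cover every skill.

3

C2, C3, C4 together cover {QA, testing, mobile, ML, database, security, devops, GraphQL} — every skill.
No 2 of the 8 candidates cover everything (all 28 pairs fall short), so 3 is minimum.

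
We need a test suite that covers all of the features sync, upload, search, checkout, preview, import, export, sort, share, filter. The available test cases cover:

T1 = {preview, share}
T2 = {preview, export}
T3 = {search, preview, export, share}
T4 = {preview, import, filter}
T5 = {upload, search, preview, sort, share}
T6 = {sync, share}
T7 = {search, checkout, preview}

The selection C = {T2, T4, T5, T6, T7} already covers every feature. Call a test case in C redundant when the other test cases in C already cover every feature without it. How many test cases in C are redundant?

Drop T2: export uncovered — not redundant.
Drop T4: import, filter uncovered — not redundant.
Drop T5: upload, sort uncovered — not redundant.
Drop T6: sync uncovered — not redundant.
Drop T7: checkout uncovered — not redundant.
None of the test cases in C is redundant.

0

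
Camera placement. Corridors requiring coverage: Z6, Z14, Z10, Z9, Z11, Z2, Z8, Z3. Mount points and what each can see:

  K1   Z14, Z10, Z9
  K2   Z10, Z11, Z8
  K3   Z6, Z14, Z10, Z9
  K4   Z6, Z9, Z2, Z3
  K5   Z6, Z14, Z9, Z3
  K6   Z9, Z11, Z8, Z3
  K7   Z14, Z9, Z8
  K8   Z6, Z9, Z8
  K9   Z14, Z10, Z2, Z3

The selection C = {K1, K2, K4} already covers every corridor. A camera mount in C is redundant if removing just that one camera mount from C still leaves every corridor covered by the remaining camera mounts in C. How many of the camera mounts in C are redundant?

Drop K1: Z14 uncovered — not redundant.
Drop K2: Z11, Z8 uncovered — not redundant.
Drop K4: Z6, Z2, Z3 uncovered — not redundant.
None of the camera mounts in C is redundant.

0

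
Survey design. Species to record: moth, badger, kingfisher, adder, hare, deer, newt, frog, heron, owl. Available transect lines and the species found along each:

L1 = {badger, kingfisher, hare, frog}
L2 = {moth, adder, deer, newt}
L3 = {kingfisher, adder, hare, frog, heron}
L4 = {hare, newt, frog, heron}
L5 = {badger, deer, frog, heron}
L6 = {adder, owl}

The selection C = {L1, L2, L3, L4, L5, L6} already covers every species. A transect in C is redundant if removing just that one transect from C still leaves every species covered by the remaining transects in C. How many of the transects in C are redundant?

4

Drop L1: the rest still cover every species — redundant.
Drop L2: moth uncovered — not redundant.
Drop L3: the rest still cover every species — redundant.
Drop L4: the rest still cover every species — redundant.
Drop L5: the rest still cover every species — redundant.
Drop L6: owl uncovered — not redundant.
4 redundant: L1, L3, L4, L5.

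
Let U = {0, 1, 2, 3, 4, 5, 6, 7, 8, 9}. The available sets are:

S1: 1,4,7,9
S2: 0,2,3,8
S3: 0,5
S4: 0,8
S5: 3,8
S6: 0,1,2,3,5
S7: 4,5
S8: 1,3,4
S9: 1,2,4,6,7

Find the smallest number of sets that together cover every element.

4

S1, S2, S3, S9 together cover {0, 1, 2, 3, 4, 5, 6, 7, 8, 9} — every element.
No 3 of the 9 sets cover everything (all 84 triples fall short), so 4 is minimum.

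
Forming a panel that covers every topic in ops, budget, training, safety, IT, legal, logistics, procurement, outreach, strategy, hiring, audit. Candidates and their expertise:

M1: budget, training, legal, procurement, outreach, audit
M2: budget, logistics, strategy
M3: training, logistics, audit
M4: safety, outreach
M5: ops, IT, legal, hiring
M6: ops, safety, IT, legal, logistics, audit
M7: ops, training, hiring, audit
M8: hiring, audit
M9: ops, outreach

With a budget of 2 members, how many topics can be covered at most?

10

Choosing M1, M6 covers {ops, budget, training, safety, IT, legal, logistics, procurement, outreach, audit} — 10 topics.
No choice of 2 members does better; here strategy, hiring are left uncovered.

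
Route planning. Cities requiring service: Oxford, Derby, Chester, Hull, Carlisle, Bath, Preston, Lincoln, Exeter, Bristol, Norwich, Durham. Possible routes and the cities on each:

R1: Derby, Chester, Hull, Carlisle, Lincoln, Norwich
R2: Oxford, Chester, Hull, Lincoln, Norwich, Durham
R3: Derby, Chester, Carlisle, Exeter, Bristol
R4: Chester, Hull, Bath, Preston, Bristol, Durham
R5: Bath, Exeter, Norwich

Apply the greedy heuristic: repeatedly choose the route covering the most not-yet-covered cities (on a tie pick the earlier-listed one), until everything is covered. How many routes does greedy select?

Pick 1: R1 covers 6 new cities (Derby, Chester, Hull, Carlisle, Lincoln, Norwich).
Pick 2: R4 covers 4 new cities (Bath, Preston, Bristol, Durham).
Pick 3: R2 covers 1 new cities (Oxford).
Pick 4: R3 covers 1 new cities (Exeter).
Greedy uses 4 routes. (The true minimum is 3.)

4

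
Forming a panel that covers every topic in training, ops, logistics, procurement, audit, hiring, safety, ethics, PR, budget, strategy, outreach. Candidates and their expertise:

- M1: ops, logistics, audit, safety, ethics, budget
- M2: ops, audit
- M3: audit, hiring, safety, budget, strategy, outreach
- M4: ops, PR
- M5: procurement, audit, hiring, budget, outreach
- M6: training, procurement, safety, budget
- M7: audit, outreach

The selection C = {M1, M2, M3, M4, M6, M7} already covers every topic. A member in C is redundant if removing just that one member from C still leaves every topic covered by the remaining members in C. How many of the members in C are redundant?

Drop M1: logistics, ethics uncovered — not redundant.
Drop M2: the rest still cover every topic — redundant.
Drop M3: hiring, strategy uncovered — not redundant.
Drop M4: PR uncovered — not redundant.
Drop M6: training, procurement uncovered — not redundant.
Drop M7: the rest still cover every topic — redundant.
2 redundant: M2, M7.

2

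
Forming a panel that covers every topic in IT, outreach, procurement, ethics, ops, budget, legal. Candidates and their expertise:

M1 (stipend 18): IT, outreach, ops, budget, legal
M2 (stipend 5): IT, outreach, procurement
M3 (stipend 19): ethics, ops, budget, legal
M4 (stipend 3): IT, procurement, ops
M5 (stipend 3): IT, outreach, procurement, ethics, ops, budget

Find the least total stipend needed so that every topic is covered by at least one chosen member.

21

M1, M5 cover every topic at stipend 18 + 3 = 21.
Any cover uses at least 2 members; among all covering selections none totals below 21.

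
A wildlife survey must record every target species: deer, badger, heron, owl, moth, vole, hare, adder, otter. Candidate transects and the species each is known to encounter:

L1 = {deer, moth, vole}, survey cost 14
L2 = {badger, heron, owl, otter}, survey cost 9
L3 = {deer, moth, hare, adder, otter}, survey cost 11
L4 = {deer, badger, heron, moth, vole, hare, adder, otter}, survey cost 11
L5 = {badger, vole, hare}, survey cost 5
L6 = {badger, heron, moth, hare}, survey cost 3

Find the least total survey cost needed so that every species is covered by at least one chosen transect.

20

L2, L4 cover every species at survey cost 9 + 11 = 20.
Any cover uses at least 2 transects; among all covering selections none totals below 20.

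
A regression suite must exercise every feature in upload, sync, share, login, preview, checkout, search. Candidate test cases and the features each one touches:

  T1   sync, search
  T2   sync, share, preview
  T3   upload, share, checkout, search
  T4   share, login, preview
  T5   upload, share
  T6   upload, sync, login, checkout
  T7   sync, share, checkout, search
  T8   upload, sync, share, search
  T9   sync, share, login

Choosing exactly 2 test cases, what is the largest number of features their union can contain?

6

Choosing T2, T3 covers {upload, sync, share, preview, checkout, search} — 6 features.
No choice of 2 test cases does better; here login is left uncovered.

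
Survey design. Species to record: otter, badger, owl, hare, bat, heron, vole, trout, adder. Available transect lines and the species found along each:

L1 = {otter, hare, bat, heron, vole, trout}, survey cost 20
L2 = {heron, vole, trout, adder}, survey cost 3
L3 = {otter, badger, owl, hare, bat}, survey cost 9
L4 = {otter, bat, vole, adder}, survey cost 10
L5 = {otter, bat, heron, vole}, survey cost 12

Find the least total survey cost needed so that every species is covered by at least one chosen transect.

12

L2, L3 cover every species at survey cost 3 + 9 = 12.
Any cover uses at least 2 transects; among all covering selections none totals below 12.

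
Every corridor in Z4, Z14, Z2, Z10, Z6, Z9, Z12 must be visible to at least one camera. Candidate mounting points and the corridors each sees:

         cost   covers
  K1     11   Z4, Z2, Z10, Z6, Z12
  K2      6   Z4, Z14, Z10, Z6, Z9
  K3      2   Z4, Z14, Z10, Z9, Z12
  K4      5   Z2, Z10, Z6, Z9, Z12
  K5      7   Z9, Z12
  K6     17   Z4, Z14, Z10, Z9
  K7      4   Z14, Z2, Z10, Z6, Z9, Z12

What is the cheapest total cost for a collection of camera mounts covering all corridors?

K3, K7 cover every corridor at cost 2 + 4 = 6.
Any cover uses at least 2 camera mounts; among all covering selections none totals below 6.

6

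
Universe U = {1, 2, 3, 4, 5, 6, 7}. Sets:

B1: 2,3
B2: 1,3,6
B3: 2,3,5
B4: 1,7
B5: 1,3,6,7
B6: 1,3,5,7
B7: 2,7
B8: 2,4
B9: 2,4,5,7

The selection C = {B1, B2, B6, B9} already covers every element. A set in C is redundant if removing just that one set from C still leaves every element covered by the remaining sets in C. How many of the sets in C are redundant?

2

Drop B1: the rest still cover every element — redundant.
Drop B2: 6 uncovered — not redundant.
Drop B6: the rest still cover every element — redundant.
Drop B9: 4 uncovered — not redundant.
2 redundant: B1, B6.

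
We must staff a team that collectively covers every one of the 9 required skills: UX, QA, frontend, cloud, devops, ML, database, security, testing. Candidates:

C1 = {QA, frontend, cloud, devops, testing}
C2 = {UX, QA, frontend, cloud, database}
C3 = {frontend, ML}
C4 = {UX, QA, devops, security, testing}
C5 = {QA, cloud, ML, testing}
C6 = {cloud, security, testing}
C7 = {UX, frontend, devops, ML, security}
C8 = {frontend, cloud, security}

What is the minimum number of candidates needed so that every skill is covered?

C1, C2, C7 together cover {UX, QA, frontend, cloud, devops, ML, database, security, testing} — every skill.
No 2 of the 8 candidates cover everything (all 28 pairs fall short), so 3 is minimum.

3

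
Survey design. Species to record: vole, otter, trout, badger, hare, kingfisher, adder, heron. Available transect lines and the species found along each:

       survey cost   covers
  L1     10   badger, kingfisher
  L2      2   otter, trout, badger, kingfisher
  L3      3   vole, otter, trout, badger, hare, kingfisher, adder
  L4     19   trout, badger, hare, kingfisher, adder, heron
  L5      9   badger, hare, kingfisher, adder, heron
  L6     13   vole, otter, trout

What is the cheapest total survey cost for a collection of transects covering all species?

L3, L5 cover every species at survey cost 3 + 9 = 12.
Any cover uses at least 2 transects; among all covering selections none totals below 12.

12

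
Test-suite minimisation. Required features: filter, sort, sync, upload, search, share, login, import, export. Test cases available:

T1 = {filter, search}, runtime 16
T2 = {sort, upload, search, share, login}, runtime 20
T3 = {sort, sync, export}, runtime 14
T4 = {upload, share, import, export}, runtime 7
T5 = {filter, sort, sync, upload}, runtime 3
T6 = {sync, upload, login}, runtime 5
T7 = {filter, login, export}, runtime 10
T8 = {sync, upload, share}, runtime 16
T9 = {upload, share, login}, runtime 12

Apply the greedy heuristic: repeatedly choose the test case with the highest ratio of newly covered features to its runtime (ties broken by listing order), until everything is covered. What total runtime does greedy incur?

Pick 1: T5 adds 4 new (filter, sort, sync, upload) at runtime 3 (ratio 4/3).
Pick 2: T4 adds 3 new (share, import, export) at runtime 7 (ratio 3/7).
Pick 3: T6 adds 1 new (login) at runtime 5 (ratio 1/5).
Pick 4: T1 adds 1 new (search) at runtime 16 (ratio 1/16).
Greedy total runtime: 3 + 7 + 5 + 16 = 31. (The true optimum is 30, so greedy overshoots here.)

31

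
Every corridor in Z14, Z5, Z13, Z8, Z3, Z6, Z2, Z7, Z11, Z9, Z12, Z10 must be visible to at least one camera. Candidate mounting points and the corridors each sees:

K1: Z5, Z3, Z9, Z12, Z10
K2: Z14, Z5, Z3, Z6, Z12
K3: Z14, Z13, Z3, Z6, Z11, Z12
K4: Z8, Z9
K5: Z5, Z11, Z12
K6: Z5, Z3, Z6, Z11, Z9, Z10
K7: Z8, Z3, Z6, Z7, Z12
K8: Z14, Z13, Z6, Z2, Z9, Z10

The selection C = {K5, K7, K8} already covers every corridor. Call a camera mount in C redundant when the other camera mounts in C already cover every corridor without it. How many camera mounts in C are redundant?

0

Drop K5: Z5, Z11 uncovered — not redundant.
Drop K7: Z8, Z3, Z7 uncovered — not redundant.
Drop K8: Z14, Z13, Z2, Z9, … uncovered — not redundant.
None of the camera mounts in C is redundant.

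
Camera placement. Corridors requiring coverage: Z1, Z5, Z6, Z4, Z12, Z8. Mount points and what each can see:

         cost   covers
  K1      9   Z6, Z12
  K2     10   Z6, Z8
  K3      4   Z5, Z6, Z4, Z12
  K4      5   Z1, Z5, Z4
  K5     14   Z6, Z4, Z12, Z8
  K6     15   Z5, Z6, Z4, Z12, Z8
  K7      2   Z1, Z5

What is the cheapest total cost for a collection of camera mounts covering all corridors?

16

K5, K7 cover every corridor at cost 14 + 2 = 16.
Any cover uses at least 2 camera mounts; among all covering selections none totals below 16.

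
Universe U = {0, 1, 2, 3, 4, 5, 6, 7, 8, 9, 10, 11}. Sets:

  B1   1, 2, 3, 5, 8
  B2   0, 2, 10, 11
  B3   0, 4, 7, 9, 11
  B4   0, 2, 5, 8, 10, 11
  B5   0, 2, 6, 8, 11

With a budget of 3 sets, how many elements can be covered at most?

Choosing B1, B2, B3 covers {0, 1, 2, 3, 4, 5, 7, 8, 9, 10, 11} — 11 elements.
No choice of 3 sets does better; here 6 is left uncovered.

11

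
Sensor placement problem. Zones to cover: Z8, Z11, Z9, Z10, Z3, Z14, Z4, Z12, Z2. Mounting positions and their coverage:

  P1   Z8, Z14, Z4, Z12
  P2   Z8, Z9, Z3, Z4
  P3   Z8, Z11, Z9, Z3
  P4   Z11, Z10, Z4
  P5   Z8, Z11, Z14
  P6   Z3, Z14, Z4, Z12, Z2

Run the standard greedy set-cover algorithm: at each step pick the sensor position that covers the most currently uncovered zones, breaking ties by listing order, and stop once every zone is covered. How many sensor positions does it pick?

Pick 1: P6 covers 5 new zones (Z3, Z14, Z4, Z12, Z2).
Pick 2: P3 covers 3 new zones (Z8, Z11, Z9).
Pick 3: P4 covers 1 new zones (Z10).
Greedy uses 3 sensor positions.

3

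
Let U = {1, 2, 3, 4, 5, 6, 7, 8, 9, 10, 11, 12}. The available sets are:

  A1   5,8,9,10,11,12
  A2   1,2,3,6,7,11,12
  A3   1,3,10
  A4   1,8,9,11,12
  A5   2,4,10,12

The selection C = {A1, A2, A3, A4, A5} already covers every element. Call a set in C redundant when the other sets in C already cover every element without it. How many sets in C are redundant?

2

Drop A1: 5 uncovered — not redundant.
Drop A2: 6, 7 uncovered — not redundant.
Drop A3: the rest still cover every element — redundant.
Drop A4: the rest still cover every element — redundant.
Drop A5: 4 uncovered — not redundant.
2 redundant: A3, A4.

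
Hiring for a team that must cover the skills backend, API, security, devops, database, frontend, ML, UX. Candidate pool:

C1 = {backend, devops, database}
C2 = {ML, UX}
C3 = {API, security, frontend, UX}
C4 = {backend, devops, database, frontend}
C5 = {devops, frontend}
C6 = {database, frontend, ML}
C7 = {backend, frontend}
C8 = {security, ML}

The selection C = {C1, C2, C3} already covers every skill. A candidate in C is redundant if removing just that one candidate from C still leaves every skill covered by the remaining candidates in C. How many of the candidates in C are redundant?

0

Drop C1: backend, devops, database uncovered — not redundant.
Drop C2: ML uncovered — not redundant.
Drop C3: API, security, frontend uncovered — not redundant.
None of the candidates in C is redundant.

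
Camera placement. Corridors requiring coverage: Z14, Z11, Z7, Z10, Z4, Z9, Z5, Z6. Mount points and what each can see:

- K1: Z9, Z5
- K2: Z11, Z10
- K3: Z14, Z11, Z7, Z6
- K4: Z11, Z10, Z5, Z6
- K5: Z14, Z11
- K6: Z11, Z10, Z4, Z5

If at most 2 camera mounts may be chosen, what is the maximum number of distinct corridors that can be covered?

Choosing K3, K6 covers {Z14, Z11, Z7, Z10, Z4, Z5, Z6} — 7 corridors.
No choice of 2 camera mounts does better; here Z9 is left uncovered.

7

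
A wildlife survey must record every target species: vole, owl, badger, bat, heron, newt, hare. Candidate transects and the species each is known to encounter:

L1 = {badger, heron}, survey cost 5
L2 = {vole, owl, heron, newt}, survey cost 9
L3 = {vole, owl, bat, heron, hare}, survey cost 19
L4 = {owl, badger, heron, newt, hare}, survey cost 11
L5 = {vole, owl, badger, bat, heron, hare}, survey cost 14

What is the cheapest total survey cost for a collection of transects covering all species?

23

L2, L5 cover every species at survey cost 9 + 14 = 23.
Any cover uses at least 2 transects; among all covering selections none totals below 23.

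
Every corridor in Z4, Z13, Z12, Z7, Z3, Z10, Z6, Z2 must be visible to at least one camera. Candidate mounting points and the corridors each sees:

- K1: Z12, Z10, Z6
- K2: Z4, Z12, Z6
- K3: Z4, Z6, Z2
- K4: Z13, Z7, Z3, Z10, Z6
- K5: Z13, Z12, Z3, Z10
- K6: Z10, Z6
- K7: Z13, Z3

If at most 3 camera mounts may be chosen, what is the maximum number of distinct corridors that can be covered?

Choosing K1, K3, K4 covers {Z4, Z13, Z12, Z7, Z3, Z10, Z6, Z2} — 8 corridors.
That is all 8 corridors.

8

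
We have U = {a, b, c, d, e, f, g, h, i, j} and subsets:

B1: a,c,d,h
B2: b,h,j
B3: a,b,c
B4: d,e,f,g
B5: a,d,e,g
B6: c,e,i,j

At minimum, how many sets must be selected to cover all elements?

4

B1, B2, B4, B6 together cover {a, b, c, d, e, f, g, h, i, j} — every element.
No 3 of the 6 sets cover everything (all 20 triples fall short), so 4 is minimum.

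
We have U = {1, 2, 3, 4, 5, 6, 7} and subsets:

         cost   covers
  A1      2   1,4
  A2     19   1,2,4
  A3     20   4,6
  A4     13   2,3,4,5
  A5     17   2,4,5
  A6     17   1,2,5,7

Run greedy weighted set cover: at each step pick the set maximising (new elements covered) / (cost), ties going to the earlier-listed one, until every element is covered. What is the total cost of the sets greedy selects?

52

Pick 1: A1 adds 2 new (1, 4) at cost 2 (ratio 2/2).
Pick 2: A4 adds 3 new (2, 3, 5) at cost 13 (ratio 3/13).
Pick 3: A6 adds 1 new (7) at cost 17 (ratio 1/17).
Pick 4: A3 adds 1 new (6) at cost 20 (ratio 1/20).
Greedy total cost: 2 + 13 + 17 + 20 = 52. (The true optimum is 50, so greedy overshoots here.)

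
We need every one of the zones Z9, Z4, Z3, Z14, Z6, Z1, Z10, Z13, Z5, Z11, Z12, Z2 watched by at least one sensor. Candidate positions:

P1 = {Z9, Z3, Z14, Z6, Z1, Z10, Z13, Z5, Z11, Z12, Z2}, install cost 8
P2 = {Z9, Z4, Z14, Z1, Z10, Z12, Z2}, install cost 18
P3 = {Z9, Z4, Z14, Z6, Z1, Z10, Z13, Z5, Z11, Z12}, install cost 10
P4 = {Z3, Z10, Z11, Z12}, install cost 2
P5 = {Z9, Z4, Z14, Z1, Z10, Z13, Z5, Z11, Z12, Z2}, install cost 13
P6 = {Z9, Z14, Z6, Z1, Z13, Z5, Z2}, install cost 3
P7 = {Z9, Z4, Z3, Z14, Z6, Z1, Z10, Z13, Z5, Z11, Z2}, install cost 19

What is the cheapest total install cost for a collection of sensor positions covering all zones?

15

P3, P4, P6 cover every zone at install cost 10 + 2 + 3 = 15.
Any cover uses at least 2 sensor positions; among all covering selections none totals below 15.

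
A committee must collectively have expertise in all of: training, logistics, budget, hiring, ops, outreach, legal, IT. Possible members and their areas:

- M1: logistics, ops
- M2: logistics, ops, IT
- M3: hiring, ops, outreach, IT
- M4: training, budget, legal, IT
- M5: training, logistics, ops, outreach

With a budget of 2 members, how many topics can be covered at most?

7

Choosing M3, M4 covers {training, budget, hiring, ops, outreach, legal, IT} — 7 topics.
No choice of 2 members does better; here logistics is left uncovered.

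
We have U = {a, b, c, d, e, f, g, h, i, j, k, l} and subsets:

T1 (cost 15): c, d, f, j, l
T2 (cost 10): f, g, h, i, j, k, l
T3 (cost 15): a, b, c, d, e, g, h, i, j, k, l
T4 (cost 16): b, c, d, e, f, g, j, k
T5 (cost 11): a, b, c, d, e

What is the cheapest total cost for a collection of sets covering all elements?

T2, T5 cover every element at cost 10 + 11 = 21.
Any cover uses at least 2 sets; among all covering selections none totals below 21.
Greedy by coverage-per-cost would pick T3, T2 for 25 — worse than the optimum 21.

21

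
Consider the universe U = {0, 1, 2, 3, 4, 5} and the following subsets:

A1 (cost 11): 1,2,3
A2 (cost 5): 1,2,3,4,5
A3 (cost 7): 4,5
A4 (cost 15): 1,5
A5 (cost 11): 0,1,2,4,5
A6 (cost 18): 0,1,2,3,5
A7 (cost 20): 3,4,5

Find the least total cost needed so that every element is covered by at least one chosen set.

A2, A5 cover every element at cost 5 + 11 = 16.
Any cover uses at least 2 sets; among all covering selections none totals below 16.

16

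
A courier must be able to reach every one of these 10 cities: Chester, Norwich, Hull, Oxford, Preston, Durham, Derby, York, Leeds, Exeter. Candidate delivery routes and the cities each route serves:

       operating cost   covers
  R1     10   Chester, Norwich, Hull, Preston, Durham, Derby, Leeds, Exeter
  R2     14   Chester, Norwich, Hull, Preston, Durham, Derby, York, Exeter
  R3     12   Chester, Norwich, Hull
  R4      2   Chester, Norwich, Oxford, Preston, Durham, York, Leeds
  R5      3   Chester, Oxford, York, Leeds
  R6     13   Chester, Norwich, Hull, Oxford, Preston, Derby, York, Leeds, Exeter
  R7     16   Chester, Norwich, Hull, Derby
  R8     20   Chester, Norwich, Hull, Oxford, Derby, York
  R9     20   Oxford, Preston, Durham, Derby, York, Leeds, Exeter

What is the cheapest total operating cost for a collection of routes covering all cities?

R1, R4 cover every city at operating cost 10 + 2 = 12.
Any cover uses at least 2 routes; among all covering selections none totals below 12.

12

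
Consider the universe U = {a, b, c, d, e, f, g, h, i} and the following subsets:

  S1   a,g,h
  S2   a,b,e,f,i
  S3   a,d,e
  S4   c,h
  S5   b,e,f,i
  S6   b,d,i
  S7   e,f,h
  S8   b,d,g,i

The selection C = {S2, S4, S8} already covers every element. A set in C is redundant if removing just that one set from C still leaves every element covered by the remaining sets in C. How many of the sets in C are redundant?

0

Drop S2: a, e, f uncovered — not redundant.
Drop S4: c, h uncovered — not redundant.
Drop S8: d, g uncovered — not redundant.
None of the sets in C is redundant.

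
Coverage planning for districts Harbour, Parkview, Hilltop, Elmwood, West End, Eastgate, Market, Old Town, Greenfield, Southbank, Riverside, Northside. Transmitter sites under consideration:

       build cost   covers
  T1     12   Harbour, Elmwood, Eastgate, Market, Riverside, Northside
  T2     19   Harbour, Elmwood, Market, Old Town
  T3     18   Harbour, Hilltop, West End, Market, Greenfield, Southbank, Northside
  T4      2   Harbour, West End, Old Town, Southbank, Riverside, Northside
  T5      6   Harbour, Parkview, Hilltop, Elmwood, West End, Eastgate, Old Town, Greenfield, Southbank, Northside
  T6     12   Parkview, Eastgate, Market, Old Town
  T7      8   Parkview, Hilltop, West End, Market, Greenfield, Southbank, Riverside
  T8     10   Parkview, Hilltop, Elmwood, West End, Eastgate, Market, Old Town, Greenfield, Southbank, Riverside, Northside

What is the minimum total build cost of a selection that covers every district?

T4, T8 cover every district at build cost 2 + 10 = 12.
Any cover uses at least 2 transmitter sites; among all covering selections none totals below 12.
Greedy by coverage-per-build cost would pick T4, T5, T7 for 16 — worse than the optimum 12.

12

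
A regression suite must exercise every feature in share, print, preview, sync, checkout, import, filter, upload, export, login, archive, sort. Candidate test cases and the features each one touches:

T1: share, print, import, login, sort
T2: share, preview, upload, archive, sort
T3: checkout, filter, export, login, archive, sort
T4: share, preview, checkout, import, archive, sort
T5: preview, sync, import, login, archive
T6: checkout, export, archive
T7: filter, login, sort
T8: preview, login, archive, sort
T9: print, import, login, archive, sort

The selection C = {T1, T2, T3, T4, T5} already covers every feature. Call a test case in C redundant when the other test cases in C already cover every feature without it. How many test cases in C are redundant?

Drop T1: print uncovered — not redundant.
Drop T2: upload uncovered — not redundant.
Drop T3: filter, export uncovered — not redundant.
Drop T4: the rest still cover every feature — redundant.
Drop T5: sync uncovered — not redundant.
1 redundant: T4.

1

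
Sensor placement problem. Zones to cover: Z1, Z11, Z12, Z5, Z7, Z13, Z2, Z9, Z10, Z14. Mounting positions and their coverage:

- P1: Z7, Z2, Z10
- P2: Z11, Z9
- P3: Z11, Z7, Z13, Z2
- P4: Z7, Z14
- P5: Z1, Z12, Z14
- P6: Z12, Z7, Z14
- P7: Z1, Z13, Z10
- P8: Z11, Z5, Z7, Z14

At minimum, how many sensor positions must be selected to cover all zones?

5

P1, P2, P3, P5, P8 together cover {Z1, Z11, Z12, Z5, Z7, Z13, Z2, Z9, Z10, Z14} — every zone.
No 4 of the 8 sensor positions cover everything (all 70 size-4 selections fall short), so 5 is minimum.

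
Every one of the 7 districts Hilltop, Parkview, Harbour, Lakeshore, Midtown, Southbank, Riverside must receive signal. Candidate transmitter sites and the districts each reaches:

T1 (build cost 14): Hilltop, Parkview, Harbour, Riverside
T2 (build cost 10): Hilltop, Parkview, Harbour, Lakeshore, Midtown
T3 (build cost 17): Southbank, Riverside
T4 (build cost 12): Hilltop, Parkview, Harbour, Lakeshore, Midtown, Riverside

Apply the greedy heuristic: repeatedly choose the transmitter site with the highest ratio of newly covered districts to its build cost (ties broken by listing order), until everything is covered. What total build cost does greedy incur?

27

Pick 1: T2 adds 5 new (Hilltop, Parkview, Harbour, Lakeshore, Midtown) at build cost 10 (ratio 5/10).
Pick 2: T3 adds 2 new (Southbank, Riverside) at build cost 17 (ratio 2/17).
Greedy total build cost: 10 + 17 = 27.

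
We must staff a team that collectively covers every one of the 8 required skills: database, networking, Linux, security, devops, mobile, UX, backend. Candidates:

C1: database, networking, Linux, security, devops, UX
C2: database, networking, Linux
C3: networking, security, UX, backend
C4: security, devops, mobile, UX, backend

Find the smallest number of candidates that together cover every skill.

2

C1, C4 together cover {database, networking, Linux, security, devops, mobile, UX, backend} — every skill.
No single candidate contains all 8 skills, so 2 is optimal.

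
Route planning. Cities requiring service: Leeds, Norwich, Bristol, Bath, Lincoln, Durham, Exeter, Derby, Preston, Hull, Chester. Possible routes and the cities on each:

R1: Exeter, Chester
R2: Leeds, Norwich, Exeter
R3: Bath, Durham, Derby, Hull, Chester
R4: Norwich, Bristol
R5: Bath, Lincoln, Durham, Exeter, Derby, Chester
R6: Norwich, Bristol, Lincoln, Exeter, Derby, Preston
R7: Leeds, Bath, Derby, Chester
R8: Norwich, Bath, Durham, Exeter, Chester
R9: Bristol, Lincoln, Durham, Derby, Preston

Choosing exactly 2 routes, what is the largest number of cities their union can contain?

Choosing R3, R6 covers {Norwich, Bristol, Bath, Lincoln, Durham, Exeter, Derby, Preston, Hull, Chester} — 10 cities.
No choice of 2 routes does better; here Leeds is left uncovered.

10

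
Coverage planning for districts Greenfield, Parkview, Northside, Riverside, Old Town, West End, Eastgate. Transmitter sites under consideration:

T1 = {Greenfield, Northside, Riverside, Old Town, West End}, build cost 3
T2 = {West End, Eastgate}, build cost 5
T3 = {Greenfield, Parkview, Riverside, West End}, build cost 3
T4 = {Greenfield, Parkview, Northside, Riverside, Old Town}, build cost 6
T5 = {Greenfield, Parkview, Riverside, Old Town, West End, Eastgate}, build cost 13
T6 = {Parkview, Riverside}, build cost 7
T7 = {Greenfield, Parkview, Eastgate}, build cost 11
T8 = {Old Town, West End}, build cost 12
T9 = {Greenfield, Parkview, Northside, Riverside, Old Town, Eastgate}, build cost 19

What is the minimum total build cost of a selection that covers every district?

11

T2, T4 cover every district at build cost 5 + 6 = 11.
Any cover uses at least 2 transmitter sites; among all covering selections none totals below 11.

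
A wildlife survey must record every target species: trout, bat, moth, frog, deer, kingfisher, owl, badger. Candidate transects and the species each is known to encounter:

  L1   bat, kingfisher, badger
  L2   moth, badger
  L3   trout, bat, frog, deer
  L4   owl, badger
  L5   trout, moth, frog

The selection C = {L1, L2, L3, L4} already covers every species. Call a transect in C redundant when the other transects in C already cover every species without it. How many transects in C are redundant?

0

Drop L1: kingfisher uncovered — not redundant.
Drop L2: moth uncovered — not redundant.
Drop L3: trout, frog, deer uncovered — not redundant.
Drop L4: owl uncovered — not redundant.
None of the transects in C is redundant.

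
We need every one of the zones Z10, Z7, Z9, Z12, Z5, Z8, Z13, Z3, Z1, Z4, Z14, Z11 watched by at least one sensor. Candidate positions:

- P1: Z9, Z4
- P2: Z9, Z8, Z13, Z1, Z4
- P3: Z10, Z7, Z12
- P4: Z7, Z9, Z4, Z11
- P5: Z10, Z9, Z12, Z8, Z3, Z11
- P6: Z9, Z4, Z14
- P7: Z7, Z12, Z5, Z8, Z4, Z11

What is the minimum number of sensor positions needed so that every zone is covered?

P2, P5, P6, P7 together cover {Z10, Z7, Z9, Z12, Z5, Z8, Z13, Z3, Z1, Z4, Z14, Z11} — every zone.
No 3 of the 7 sensor positions cover everything (all 35 triples fall short), so 4 is minimum.

4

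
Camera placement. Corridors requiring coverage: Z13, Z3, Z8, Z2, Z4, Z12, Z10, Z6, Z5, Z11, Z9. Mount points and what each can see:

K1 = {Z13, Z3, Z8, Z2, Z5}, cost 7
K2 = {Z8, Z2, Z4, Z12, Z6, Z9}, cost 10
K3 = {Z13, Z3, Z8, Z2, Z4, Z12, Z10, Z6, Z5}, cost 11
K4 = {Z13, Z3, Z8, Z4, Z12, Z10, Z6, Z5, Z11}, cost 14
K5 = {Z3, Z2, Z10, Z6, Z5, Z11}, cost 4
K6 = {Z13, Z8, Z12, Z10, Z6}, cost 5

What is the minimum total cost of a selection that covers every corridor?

19

K2, K5, K6 cover every corridor at cost 10 + 4 + 5 = 19.
Any cover uses at least 2 camera mounts; among all covering selections none totals below 19.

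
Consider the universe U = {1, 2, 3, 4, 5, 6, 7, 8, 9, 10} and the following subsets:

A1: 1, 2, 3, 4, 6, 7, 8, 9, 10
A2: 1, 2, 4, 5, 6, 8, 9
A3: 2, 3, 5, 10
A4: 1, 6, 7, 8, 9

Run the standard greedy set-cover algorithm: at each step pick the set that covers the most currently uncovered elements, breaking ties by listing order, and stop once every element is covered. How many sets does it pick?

Pick 1: A1 covers 9 new elements (1, 2, 3, 4, 6, 7, 8, 9, 10).
Pick 2: A2 covers 1 new elements (5).
Greedy uses 2 sets.

2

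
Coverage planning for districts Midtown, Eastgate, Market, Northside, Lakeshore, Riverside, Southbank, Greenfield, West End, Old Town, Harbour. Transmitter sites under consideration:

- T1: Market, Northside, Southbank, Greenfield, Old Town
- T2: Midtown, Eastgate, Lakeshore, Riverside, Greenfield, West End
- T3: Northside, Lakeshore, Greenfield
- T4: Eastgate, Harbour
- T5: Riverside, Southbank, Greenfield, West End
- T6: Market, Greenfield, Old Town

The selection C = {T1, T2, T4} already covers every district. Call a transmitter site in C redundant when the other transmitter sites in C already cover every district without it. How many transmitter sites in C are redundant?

0

Drop T1: Market, Northside, Southbank, Old Town uncovered — not redundant.
Drop T2: Midtown, Lakeshore, Riverside, West End uncovered — not redundant.
Drop T4: Harbour uncovered — not redundant.
None of the transmitter sites in C is redundant.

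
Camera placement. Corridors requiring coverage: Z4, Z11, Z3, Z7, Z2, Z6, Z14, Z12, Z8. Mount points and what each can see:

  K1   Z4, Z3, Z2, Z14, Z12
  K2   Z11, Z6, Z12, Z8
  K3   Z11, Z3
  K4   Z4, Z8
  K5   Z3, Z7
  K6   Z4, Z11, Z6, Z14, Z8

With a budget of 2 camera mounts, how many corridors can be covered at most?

Choosing K1, K2 covers {Z4, Z11, Z3, Z2, Z6, Z14, Z12, Z8} — 8 corridors.
No choice of 2 camera mounts does better; here Z7 is left uncovered.

8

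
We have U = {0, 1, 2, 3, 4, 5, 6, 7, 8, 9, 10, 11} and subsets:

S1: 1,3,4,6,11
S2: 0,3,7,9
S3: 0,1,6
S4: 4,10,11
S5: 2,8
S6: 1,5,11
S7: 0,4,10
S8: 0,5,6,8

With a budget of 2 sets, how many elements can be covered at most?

8

Choosing S1, S2 covers {0, 1, 3, 4, 6, 7, 9, 11} — 8 elements.
No choice of 2 sets does better; here 2, 5, 8, 10 are left uncovered.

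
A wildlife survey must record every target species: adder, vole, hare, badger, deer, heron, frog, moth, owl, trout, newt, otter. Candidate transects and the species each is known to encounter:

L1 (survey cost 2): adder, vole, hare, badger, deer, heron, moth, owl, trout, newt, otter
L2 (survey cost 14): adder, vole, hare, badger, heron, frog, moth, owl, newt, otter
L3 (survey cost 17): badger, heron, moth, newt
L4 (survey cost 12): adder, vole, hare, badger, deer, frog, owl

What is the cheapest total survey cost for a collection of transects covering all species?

L1, L4 cover every species at survey cost 2 + 12 = 14.
Any cover uses at least 2 transects; among all covering selections none totals below 14.

14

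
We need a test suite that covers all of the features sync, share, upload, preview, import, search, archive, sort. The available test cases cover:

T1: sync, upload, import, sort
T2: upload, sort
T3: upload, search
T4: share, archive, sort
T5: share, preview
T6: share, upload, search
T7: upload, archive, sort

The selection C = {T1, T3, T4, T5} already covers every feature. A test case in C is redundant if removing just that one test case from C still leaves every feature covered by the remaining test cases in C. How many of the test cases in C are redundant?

Drop T1: sync, import uncovered — not redundant.
Drop T3: search uncovered — not redundant.
Drop T4: archive uncovered — not redundant.
Drop T5: preview uncovered — not redundant.
None of the test cases in C is redundant.

0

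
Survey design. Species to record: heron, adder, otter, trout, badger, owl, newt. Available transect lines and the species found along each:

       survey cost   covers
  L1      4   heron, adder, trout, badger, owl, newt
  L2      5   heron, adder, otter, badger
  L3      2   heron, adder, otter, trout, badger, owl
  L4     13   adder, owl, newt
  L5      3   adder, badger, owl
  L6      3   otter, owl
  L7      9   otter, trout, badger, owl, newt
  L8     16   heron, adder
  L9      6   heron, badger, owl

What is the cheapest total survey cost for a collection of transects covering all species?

L1, L3 cover every species at survey cost 4 + 2 = 6.
Any cover uses at least 2 transects; among all covering selections none totals below 6.

6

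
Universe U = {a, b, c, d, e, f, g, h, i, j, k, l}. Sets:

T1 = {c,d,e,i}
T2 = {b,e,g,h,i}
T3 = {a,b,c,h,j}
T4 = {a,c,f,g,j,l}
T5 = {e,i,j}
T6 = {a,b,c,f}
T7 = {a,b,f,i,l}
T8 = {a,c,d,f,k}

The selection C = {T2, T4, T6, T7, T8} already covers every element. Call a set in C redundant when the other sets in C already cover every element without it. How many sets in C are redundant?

Drop T2: e, h uncovered — not redundant.
Drop T4: j uncovered — not redundant.
Drop T6: the rest still cover every element — redundant.
Drop T7: the rest still cover every element — redundant.
Drop T8: d, k uncovered — not redundant.
2 redundant: T6, T7.

2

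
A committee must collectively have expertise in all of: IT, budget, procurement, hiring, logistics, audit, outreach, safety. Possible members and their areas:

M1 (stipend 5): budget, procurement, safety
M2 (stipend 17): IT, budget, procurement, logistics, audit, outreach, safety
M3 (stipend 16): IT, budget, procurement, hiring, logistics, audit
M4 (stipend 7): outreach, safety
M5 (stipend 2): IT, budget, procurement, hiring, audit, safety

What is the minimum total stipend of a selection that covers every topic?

19

M2, M5 cover every topic at stipend 17 + 2 = 19.
Any cover uses at least 2 members; among all covering selections none totals below 19.
Greedy by coverage-per-stipend would pick M5, M4, M3 for 25 — worse than the optimum 19.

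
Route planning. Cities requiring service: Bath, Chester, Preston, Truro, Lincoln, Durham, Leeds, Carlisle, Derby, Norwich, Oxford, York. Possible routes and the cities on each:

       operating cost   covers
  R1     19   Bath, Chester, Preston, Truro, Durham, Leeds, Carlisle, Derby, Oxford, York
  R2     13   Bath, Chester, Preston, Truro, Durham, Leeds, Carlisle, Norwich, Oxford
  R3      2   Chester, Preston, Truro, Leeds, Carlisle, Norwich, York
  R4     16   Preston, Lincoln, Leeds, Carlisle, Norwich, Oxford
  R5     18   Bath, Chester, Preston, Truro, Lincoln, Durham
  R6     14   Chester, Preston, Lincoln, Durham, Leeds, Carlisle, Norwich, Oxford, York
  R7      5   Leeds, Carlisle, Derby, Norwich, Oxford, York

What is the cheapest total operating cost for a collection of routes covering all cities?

23

R5, R7 cover every city at operating cost 18 + 5 = 23.
Any cover uses at least 2 routes; among all covering selections none totals below 23.
Greedy by coverage-per-operating cost would pick R3, R7, R5 for 25 — worse than the optimum 23.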